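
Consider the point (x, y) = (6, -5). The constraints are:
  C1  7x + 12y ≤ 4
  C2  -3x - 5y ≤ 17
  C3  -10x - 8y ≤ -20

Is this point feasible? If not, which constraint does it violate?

C1: -18 ≤ 4 ✓
C2: 7 ≤ 17 ✓
C3: -20 ≤ -20 ✓

feasible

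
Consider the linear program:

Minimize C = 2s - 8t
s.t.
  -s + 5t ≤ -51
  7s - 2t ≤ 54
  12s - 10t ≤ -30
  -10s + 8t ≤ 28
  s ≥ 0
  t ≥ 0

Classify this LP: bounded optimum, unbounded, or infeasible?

infeasible

The boundaries 7s - 2t = 54 and 12s - 10t = -30 meet at (300/23, 429/23), but that point violates -s + 5t ≤ -51. Every candidate vertex is excluded by some other constraint, so the feasible region is empty.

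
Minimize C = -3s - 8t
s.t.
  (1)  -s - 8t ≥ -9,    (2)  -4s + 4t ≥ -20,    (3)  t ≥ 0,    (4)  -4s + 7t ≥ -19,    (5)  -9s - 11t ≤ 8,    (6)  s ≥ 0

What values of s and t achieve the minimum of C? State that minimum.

s = 49/9, t = 4/9, minimum C = -179/9

The optimum lies where -s - 8t = -9 and -4s + 4t = -20.
Solving simultaneously gives s = 49/9, t = 4/9.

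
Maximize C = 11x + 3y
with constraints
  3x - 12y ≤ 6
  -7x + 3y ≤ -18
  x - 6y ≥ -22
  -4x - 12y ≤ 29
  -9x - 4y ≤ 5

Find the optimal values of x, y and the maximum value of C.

x = 50, y = 12, maximum C = 586

Extreme points and C = 11x + 3y:
  (66/25, 4/25) → C = 738/25
  (50, 12) → C = 586
  (58/13, 172/39) → C = 810/13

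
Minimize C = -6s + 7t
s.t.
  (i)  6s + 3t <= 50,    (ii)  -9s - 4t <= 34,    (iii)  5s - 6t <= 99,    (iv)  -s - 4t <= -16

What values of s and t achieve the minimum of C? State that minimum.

Corner points and C = -6s + 7t:
  (-302/3, 218) → C = 2130
  (152/21, 46/21) → C = -590/21
  (-25/4, 89/16) → C = 1223/16

s = 152/21, t = 46/21, minimum C = -590/21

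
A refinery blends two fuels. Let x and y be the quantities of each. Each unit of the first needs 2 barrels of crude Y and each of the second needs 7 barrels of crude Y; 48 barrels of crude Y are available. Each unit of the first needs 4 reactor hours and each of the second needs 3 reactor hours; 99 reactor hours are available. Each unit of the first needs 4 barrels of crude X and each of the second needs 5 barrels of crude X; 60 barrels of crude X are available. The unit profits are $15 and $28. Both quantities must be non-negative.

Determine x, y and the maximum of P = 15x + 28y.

Feasible corners and P = 15x + 28y:
  (0, 0) → P = 0
  (0, 48/7) → P = 192
  (15, 0) → P = 225
  (10, 4) → P = 262

The binding constraints are 2x + 7y = 48 and 4x + 5y = 60.
Solving simultaneously gives x = 10, y = 4.

x = 10, y = 4, maximum P = 262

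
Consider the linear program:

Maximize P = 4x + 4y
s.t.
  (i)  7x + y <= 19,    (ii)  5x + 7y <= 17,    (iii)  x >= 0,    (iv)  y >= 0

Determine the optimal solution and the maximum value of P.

x = 29/11, y = 6/11, maximum P = 140/11

The binding constraints are 7x + y = 19 and 5x + 7y = 17.
Solving simultaneously gives x = 29/11, y = 6/11.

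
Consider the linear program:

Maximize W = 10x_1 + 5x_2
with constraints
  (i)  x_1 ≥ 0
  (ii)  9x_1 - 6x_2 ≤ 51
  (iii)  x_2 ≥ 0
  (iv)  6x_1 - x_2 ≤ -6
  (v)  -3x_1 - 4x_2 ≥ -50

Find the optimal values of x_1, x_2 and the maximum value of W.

Vertices and W = 10x_1 + 5x_2:
  (0, 6) → W = 30
  (0, 25/2) → W = 125/2
  (26/27, 106/9) → W = 1850/27

The optimum lies where 6x_1 - x_2 = -6 and -3x_1 - 4x_2 = -50.
Solving simultaneously gives x_1 = 26/27, x_2 = 106/9.

x_1 = 26/27, x_2 = 106/9, maximum W = 1850/27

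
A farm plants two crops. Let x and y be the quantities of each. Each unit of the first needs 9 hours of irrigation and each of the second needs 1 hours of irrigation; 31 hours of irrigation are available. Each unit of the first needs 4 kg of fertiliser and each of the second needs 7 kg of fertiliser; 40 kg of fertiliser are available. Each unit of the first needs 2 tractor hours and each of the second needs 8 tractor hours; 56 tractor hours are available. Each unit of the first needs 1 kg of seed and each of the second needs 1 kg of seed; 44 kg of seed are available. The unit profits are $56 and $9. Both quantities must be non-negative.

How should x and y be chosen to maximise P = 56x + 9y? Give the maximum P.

x = 3, y = 4, maximum P = 204

Extreme points and P = 56x + 9y:
  (0, 0) → P = 0
  (0, 40/7) → P = 360/7
  (31/9, 0) → P = 1736/9
  (3, 4) → P = 204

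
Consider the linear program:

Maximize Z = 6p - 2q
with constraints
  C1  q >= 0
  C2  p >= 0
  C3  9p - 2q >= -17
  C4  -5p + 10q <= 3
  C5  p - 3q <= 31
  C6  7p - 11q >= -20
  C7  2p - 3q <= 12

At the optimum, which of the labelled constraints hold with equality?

Vertices and Z = 6p - 2q:
  (0, 0) → Z = 0
  (6, 0) → Z = 36
  (0, 3/10) → Z = -3/5
  (129/5, 66/5) → Z = 642/5

The maximum is at (129/5, 66/5). Substituting into each constraint, equality holds for C4 and C7; the remaining constraints have slack.

C4 and C7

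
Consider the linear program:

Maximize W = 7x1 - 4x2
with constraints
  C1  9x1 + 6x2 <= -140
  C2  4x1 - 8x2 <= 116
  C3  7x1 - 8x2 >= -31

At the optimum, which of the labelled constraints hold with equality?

Feasible corners and W = 7x1 - 4x2:
  (-53/12, -401/24) → W = 431/12
  (-653/57, -701/114) → W = -3169/57
  (-49, -39) → W = -187

The maximum is at (-53/12, -401/24). Substituting into each constraint, equality holds for C1 and C2; the remaining constraints have slack.

C1 and C2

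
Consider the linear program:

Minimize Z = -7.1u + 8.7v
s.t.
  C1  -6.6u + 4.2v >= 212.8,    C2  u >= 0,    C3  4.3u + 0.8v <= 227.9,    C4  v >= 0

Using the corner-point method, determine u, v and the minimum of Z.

u = 0, v = 152/3, minimum Z = 2204/5

Corner points and Z = -7.1u + 8.7v:
  (0, 152/3) → Z = 2204/5
  (39347/1167, 120959/1167) → Z = 3864898/5835
  (0, 2279/8) → Z = 198273/80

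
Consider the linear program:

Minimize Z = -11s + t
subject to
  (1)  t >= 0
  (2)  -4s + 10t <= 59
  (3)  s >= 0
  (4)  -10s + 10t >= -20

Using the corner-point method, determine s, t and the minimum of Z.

s = 79/6, t = 67/6, minimum Z = -401/3

Vertices and Z = -11s + t:
  (0, 0) → Z = 0
  (2, 0) → Z = -22
  (0, 59/10) → Z = 59/10
  (79/6, 67/6) → Z = -401/3

The binding constraints are -4s + 10t = 59 and -10s + 10t = -20.
Solving simultaneously gives s = 79/6, t = 67/6.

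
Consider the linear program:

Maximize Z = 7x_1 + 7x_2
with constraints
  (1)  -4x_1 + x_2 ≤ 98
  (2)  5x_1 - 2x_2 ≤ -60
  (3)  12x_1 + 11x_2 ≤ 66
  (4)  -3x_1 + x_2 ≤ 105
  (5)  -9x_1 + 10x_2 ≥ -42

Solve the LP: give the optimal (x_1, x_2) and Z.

x_1 = -253/14, x_2 = 180/7, maximum Z = 107/2

Corner points and Z = 7x_1 + 7x_2:
  (-253/14, 180/7) → Z = 107/2
  (-1022/31, -1050/31) → Z = -14504/31
  (-528/79, 1050/79) → Z = 3654/79
  (-171/8, -375/16) → Z = -5019/16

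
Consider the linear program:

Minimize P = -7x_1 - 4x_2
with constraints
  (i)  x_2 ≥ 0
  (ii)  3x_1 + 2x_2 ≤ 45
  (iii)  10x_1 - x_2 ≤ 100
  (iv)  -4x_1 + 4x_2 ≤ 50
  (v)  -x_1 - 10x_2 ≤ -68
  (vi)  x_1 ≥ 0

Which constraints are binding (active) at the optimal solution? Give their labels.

(ii) and (iii)

Feasible corners and P = -7x_1 - 4x_2:
  (245/23, 150/23) → P = -2315/23
  (4, 33/2) → P = -94
  (1068/101, 580/101) → P = -9796/101
  (0, 25/2) → P = -50
  (0, 34/5) → P = -136/5

The minimum is at (245/23, 150/23). Substituting into each constraint, equality holds for (ii) and (iii); the remaining constraints have slack.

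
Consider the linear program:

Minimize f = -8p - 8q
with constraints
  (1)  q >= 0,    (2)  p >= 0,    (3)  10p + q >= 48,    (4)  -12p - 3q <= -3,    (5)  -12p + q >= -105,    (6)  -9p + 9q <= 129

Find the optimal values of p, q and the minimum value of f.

p = 358/33, q = 277/11, minimum f = -9512/33

Corner points and f = -8p - 8q:
  (24/5, 0) → f = -192/5
  (35/4, 0) → f = -70
  (101/33, 574/33) → f = -1800/11
  (358/33, 277/11) → f = -9512/33

At the optimal vertex, -12p + q = -105 and -9p + 9q = 129.
Solving simultaneously gives p = 358/33, q = 277/11.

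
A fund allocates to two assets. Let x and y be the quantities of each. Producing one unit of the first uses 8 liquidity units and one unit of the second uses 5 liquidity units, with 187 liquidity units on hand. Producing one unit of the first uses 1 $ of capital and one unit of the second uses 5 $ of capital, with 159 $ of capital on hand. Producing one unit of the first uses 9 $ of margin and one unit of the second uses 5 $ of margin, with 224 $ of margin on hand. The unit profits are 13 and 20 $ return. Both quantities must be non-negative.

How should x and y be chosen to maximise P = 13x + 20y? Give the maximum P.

Feasible corners and P = 13x + 20y:
  (0, 0) → P = 0
  (0, 159/5) → P = 636
  (187/8, 0) → P = 2431/8
  (4, 31) → P = 672

x = 4, y = 31, maximum P = 672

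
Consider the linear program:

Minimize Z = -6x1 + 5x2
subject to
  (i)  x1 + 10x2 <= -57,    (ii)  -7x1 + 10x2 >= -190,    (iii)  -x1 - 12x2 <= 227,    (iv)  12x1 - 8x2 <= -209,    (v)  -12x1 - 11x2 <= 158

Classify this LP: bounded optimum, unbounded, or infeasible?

The boundaries x1 + 10x2 = -57 and -7x1 + 10x2 = -190 meet at (133/8, -589/80), but that point violates 12x1 - 8x2 ≤ -209. Every candidate vertex is excluded by some other constraint, so the feasible region is empty.

infeasible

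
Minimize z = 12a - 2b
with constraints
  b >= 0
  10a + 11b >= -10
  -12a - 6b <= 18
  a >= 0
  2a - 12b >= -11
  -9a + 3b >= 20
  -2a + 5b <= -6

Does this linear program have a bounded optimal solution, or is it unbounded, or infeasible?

The boundaries b = 0 and -2a + 5b = -6 meet at (3, 0), but that point violates -9a + 3b ≥ 20. Every candidate vertex is excluded by some other constraint, so the feasible region is empty.

infeasible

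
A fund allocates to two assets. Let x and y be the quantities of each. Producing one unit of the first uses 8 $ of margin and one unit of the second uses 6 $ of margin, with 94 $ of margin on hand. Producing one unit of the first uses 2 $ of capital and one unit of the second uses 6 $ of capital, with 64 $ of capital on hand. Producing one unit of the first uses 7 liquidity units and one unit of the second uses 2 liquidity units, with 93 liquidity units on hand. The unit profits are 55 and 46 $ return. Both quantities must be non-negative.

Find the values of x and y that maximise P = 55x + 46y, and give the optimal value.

x = 5, y = 9, maximum P = 689

Vertices and P = 55x + 46y:
  (0, 0) → P = 0
  (0, 32/3) → P = 1472/3
  (47/4, 0) → P = 2585/4
  (5, 9) → P = 689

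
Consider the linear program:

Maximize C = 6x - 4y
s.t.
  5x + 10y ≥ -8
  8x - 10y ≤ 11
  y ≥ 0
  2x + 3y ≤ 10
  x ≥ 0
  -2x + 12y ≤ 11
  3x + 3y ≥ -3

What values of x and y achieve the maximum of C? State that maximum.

Feasible corners and C = 6x - 4y:
  (11/8, 0) → C = 33/4
  (133/44, 29/22) → C = 283/22
  (0, 0) → C = 0
  (29/10, 7/5) → C = 59/5
  (0, 11/12) → C = -11/3

x = 133/44, y = 29/22, maximum C = 283/22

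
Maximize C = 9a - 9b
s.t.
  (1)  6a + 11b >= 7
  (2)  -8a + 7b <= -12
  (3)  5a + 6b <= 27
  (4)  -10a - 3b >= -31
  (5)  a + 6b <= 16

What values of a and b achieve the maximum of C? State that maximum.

a = 80/23, b = -29/23, maximum C = 981/23

Vertices and C = 9a - 9b:
  (181/130, -8/65) → C = 1773/130
  (80/23, -29/23) → C = 981/23
  (253/94, 64/47) → C = 1125/94

At the optimal vertex, 6a + 11b = 7 and -10a - 3b = -31.
Solving simultaneously gives a = 80/23, b = -29/23.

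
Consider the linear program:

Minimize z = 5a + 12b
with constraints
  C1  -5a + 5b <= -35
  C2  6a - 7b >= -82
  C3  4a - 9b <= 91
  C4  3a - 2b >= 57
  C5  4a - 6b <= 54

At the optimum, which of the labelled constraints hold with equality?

Corner points and z = 5a + 12b:
  (131, 124) → z = 2143
  (43, 36) → z = 647
  (117/5, 33/5) → z = 981/5
The feasible region is unbounded (it extends along (3, 2), (7, 6)), but z strictly increases along every unbounded feasible direction, so there is no improving ray and the minimum is attained at a vertex.

The minimum is at (117/5, 33/5). Substituting into each constraint, equality holds for C4 and C5; the remaining constraints have slack.

C4 and C5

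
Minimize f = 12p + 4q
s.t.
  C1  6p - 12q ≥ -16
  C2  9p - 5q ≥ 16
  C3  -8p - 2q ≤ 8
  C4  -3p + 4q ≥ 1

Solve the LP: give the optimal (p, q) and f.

p = 23/7, q = 19/7, minimum f = 352/7

The optimum lies where 9p - 5q = 16 and -3p + 4q = 1.
Solving simultaneously gives p = 23/7, q = 19/7.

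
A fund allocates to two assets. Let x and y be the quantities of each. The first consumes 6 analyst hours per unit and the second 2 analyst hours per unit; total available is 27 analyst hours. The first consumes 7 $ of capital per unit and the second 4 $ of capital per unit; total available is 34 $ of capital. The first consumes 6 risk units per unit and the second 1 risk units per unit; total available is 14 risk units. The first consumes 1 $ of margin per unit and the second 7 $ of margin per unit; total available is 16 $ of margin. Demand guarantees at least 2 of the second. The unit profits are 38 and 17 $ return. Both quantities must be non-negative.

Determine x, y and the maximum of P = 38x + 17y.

Corner points and P = 38x + 17y:
  (0, 16/7) → P = 272/7
  (0, 2) → P = 34
  (2, 2) → P = 110

x = 2, y = 2, maximum P = 110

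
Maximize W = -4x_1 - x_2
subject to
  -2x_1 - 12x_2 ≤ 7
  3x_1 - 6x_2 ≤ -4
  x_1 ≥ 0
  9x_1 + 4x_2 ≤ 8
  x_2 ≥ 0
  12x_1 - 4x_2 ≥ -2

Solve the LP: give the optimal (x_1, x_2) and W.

x_1 = 1/15, x_2 = 7/10, maximum W = -29/30

Corner points and W = -4x_1 - x_2:
  (16/33, 10/11) → W = -94/33
  (1/15, 7/10) → W = -29/30
  (2/7, 19/14) → W = -5/2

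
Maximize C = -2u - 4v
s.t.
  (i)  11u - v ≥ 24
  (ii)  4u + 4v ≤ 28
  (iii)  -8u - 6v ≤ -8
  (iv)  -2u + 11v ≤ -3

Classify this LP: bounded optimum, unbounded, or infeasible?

unbounded

From the feasible point (76/37, -52/37), moving in the direction (6, -8) keeps every constraint satisfied while C increases without bound.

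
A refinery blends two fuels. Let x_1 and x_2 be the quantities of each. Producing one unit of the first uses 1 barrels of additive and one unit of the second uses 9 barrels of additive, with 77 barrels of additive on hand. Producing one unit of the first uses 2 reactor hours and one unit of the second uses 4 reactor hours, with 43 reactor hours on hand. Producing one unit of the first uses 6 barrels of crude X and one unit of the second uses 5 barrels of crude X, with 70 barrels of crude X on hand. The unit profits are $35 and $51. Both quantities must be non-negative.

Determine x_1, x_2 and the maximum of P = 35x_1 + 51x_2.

The binding constraints are x_1 + 9x_2 = 77 and 6x_1 + 5x_2 = 70.
Solving simultaneously gives x_1 = 5, x_2 = 8.

x_1 = 5, x_2 = 8, maximum P = 583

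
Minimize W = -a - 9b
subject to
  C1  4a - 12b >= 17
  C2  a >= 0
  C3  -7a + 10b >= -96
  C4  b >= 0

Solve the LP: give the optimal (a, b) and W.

a = 491/22, b = 265/44, minimum W = -3367/44

The optimum lies where 4a - 12b = 17 and -7a + 10b = -96.
Solving simultaneously gives a = 491/22, b = 265/44.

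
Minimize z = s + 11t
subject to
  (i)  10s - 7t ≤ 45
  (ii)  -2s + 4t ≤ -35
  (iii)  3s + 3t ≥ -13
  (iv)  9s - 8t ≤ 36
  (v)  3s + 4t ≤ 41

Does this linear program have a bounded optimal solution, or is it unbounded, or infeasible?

The boundaries 10s - 7t = 45 and 9s - 8t = 36 meet at (108/17, 45/17), but that point violates -2s + 4t ≤ -35. Every candidate vertex is excluded by some other constraint, so the feasible region is empty.

infeasible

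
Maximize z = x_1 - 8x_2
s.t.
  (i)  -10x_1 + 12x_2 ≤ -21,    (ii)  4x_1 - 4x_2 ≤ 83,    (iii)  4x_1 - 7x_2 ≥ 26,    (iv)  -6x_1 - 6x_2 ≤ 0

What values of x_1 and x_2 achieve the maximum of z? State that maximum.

x_1 = 83/8, x_2 = -83/8, maximum z = 747/8

Extreme points and z = x_1 - 8x_2:
  (159/4, 19) → z = -449/4
  (83/8, -83/8) → z = 747/8
  (26/11, -26/11) → z = 234/11

The optimum lies where 4x_1 - 4x_2 = 83 and -6x_1 - 6x_2 = 0.
Solving simultaneously gives x_1 = 83/8, x_2 = -83/8.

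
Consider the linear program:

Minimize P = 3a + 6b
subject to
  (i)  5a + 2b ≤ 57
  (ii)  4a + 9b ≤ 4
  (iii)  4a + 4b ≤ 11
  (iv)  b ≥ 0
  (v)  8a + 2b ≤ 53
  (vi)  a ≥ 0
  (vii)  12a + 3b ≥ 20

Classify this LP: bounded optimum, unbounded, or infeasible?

The boundaries 4a + 9b = 4 and 4a + 4b = 11 meet at (83/20, -7/5), but that point violates b ≥ 0. Every candidate vertex is excluded by some other constraint, so the feasible region is empty.

infeasible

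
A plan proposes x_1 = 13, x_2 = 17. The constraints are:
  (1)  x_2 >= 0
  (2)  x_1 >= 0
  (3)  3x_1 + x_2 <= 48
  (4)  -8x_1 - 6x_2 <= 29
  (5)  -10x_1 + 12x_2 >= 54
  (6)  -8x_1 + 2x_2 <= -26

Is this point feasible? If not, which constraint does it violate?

not feasible — violates (3)

Constraint (3): 3x_1 + x_2 = 56, which is not ≤ 48. All other constraints are satisfied.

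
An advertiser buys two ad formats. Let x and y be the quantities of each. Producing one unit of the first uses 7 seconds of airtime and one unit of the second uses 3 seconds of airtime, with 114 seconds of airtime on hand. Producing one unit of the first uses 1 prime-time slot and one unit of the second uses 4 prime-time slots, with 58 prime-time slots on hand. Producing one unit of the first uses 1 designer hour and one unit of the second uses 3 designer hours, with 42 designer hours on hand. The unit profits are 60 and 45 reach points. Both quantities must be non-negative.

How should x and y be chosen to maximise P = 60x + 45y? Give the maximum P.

Extreme points and P = 60x + 45y:
  (0, 0) → P = 0
  (0, 14) → P = 630
  (114/7, 0) → P = 6840/7
  (12, 10) → P = 1170

The binding constraints are 7x + 3y = 114 and x + 3y = 42.
Solving simultaneously gives x = 12, y = 10.

x = 12, y = 10, maximum P = 1170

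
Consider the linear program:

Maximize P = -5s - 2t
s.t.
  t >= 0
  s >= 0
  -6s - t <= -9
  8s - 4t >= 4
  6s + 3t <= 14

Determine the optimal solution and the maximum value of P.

s = 3/2, t = 0, maximum P = -15/2

Corner points and P = -5s - 2t:
  (3/2, 0) → P = -15/2
  (7/3, 0) → P = -35/3
  (5/4, 3/2) → P = -37/4
  (17/12, 11/6) → P = -43/4

The optimum lies where t = 0 and -6s - t = -9.
Solving simultaneously gives s = 3/2, t = 0.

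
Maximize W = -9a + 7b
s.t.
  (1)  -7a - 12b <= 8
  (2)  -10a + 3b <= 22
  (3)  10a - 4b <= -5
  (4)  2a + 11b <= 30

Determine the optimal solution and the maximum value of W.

Corner points and W = -9a + 7b:
  (-96/47, 74/141) → W = 3110/141
  (-23/37, -45/148) → W = 513/148
  (-38/29, 86/29) → W = 944/29
  (65/118, 155/59) → W = 1585/118

a = -38/29, b = 86/29, maximum W = 944/29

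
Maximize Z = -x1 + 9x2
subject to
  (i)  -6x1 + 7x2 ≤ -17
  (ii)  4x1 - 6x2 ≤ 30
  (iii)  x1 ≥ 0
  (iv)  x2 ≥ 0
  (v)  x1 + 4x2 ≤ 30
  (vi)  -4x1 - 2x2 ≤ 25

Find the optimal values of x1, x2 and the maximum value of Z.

x1 = 278/31, x2 = 163/31, maximum Z = 1189/31

Feasible corners and Z = -x1 + 9x2:
  (17/6, 0) → Z = -17/6
  (278/31, 163/31) → Z = 1189/31
  (15/2, 0) → Z = -15/2
  (150/11, 45/11) → Z = 255/11

At the optimal vertex, -6x1 + 7x2 = -17 and x1 + 4x2 = 30.
Solving simultaneously gives x1 = 278/31, x2 = 163/31.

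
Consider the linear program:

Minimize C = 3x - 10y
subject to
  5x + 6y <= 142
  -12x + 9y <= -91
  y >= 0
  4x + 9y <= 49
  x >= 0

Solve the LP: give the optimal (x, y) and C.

Corner points and C = 3x - 10y:
  (91/12, 0) → C = 91/4
  (35/4, 14/9) → C = 385/36
  (49/4, 0) → C = 147/4

The optimum lies where -12x + 9y = -91 and 4x + 9y = 49.
Solving simultaneously gives x = 35/4, y = 14/9.

x = 35/4, y = 14/9, minimum C = 385/36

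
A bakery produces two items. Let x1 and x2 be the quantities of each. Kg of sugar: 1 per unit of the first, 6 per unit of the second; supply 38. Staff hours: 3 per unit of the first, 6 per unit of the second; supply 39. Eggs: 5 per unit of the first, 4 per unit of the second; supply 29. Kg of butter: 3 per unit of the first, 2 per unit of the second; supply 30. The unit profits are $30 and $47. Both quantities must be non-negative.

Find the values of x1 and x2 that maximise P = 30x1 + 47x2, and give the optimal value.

x1 = 1, x2 = 6, maximum P = 312

Vertices and P = 30x1 + 47x2:
  (0, 0) → P = 0
  (0, 19/3) → P = 893/3
  (29/5, 0) → P = 174
  (1/2, 25/4) → P = 1235/4
  (1, 6) → P = 312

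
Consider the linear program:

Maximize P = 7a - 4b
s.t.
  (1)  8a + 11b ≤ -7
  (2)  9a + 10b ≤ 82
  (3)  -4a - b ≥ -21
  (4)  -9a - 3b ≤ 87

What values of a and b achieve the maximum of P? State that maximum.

Vertices and P = 7a - 4b:
  (119/18, -49/9) → P = 1225/18
  (-312/25, 211/25) → P = -3028/25
  (50, -179) → P = 1066

The optimum lies where -4a - b = -21 and -9a - 3b = 87.
Solving simultaneously gives a = 50, b = -179.

a = 50, b = -179, maximum P = 1066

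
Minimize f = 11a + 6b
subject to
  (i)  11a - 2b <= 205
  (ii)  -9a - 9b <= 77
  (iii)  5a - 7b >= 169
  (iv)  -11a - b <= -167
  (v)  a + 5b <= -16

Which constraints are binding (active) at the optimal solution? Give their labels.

Corner points and f = 11a + 6b:
  (1097/67, -834/67) → f = 7063/67
  (49/3, -38/3) → f = 311/3
  (669/41, -512/41) → f = 4287/41

The minimum is at (49/3, -38/3). Substituting into each constraint, equality holds for (i) and (iv); the remaining constraints have slack.

(i) and (iv)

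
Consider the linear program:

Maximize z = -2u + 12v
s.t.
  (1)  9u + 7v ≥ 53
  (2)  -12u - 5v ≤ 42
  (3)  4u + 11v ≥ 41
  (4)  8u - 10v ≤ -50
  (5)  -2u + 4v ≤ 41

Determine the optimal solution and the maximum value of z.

Extreme points and z = -2u + 12v:
  (90/73, 437/73) → z = 5064/73
  (-3/2, 19/2) → z = 117
  (35/2, 19) → z = 193

u = 35/2, v = 19, maximum z = 193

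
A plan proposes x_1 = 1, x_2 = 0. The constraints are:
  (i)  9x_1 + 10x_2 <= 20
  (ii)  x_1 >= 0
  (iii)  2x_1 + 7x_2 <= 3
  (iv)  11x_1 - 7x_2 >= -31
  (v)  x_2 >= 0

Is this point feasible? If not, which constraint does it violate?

feasible

(i): 9 ≤ 20 ✓
(ii): 1 ≥ 0 ✓
(iii): 2 ≤ 3 ✓
(iv): 11 ≥ -31 ✓
(v): 0 ≥ 0 ✓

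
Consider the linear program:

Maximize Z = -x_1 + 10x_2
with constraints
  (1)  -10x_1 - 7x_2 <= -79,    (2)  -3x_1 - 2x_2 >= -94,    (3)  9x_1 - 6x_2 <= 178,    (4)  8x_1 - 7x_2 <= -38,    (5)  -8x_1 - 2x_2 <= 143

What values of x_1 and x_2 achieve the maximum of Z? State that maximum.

Corner points and Z = -x_1 + 10x_2:
  (41/18, 506/63) → Z = 9833/126
  (-1159/36, 1031/18) → Z = 21779/36
  (582/37, 866/37) → Z = 8078/37
  (-237/5, 1181/10) → Z = 6142/5

The optimum lies where -3x_1 - 2x_2 = -94 and -8x_1 - 2x_2 = 143.
Solving simultaneously gives x_1 = -237/5, x_2 = 1181/10.

x_1 = -237/5, x_2 = 1181/10, maximum Z = 6142/5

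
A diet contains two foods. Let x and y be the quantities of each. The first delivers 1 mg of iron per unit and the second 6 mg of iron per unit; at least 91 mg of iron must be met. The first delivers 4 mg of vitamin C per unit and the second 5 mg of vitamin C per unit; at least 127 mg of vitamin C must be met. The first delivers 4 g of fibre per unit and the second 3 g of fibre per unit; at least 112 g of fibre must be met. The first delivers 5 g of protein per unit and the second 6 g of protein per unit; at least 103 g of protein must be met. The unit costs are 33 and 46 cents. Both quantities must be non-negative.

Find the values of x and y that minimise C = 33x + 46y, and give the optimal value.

The feasible region is unbounded (it extends along (0, 1), (1, 0)), but C strictly increases along every unbounded feasible direction, so there is no improving ray and the minimum is attained at a vertex.

The optimum lies where x + 6y = 91 and 4x + 3y = 112.
Solving simultaneously gives x = 19, y = 12.

x = 19, y = 12, minimum C = 1179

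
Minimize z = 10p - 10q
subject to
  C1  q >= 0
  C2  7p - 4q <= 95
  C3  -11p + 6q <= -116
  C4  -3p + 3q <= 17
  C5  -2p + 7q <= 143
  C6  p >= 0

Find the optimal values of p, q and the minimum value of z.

Extreme points and z = 10p - 10q:
  (95/7, 0) → z = 950/7
  (116/11, 0) → z = 1160/11
  (1237/41, 1191/41) → z = 460/41
  (334/13, 361/13) → z = -270/13

p = 334/13, q = 361/13, minimum z = -270/13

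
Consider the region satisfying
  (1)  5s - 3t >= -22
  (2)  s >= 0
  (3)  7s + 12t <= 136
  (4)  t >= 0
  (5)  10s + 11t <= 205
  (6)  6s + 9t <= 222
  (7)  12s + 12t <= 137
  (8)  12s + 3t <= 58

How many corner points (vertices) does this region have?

Intersecting each pair of boundary lines and keeping only the points that satisfy every inequality leaves:
  (0, 22/3)
  (49/32, 949/96)
  (0, 0)
  (29/6, 0)
  (95/36, 79/9)

5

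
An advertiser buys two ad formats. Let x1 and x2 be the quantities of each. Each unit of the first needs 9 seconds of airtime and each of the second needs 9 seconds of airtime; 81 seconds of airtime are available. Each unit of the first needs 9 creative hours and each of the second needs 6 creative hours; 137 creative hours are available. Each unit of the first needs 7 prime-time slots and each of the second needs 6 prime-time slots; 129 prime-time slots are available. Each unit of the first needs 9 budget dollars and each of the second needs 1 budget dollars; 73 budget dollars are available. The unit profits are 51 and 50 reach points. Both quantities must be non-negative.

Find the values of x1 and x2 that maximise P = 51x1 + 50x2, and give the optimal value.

x1 = 8, x2 = 1, maximum P = 458

Feasible corners and P = 51x1 + 50x2:
  (0, 0) → P = 0
  (0, 9) → P = 450
  (73/9, 0) → P = 1241/3
  (8, 1) → P = 458

The binding constraints are 9x1 + 9x2 = 81 and 9x1 + x2 = 73.
Solving simultaneously gives x1 = 8, x2 = 1.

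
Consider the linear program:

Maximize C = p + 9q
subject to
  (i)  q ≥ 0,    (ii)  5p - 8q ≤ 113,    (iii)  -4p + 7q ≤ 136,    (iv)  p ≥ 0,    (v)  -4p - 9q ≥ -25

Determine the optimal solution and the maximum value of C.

Extreme points and C = p + 9q:
  (0, 0) → C = 0
  (25/4, 0) → C = 25/4
  (0, 25/9) → C = 25

The binding constraints are p = 0 and -4p - 9q = -25.
Solving simultaneously gives p = 0, q = 25/9.

p = 0, q = 25/9, maximum C = 25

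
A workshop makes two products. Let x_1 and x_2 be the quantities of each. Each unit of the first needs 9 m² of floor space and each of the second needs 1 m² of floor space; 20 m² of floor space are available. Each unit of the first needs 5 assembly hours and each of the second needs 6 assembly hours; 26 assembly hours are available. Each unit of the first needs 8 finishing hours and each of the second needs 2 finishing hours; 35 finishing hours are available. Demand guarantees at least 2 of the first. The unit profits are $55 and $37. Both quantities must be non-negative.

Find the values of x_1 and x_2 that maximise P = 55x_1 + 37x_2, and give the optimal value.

Vertices and P = 55x_1 + 37x_2:
  (20/9, 0) → P = 1100/9
  (2, 0) → P = 110
  (2, 2) → P = 184

x_1 = 2, x_2 = 2, maximum P = 184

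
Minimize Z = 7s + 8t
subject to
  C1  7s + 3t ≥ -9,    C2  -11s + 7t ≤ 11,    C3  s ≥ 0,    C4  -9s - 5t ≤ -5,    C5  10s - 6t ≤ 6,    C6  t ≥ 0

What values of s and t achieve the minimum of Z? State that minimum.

s = 5/9, t = 0, minimum Z = 35/9

Corner points and Z = 7s + 8t:
  (0, 11/7) → Z = 88/7
  (27, 44) → Z = 541
  (0, 1) → Z = 8
  (5/9, 0) → Z = 35/9
  (3/5, 0) → Z = 21/5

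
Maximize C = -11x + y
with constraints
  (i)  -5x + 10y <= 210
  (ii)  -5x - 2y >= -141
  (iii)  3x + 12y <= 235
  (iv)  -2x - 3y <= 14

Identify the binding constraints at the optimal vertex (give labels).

(i) and (iv)

Corner points and C = -11x + y:
  (-17/9, 361/18) → C = 245/6
  (-22, 10) → C = 252
  (611/27, 376/27) → C = -235
  (41, -32) → C = -483

The maximum is at (-22, 10). Substituting into each constraint, equality holds for (i) and (iv); the remaining constraints have slack.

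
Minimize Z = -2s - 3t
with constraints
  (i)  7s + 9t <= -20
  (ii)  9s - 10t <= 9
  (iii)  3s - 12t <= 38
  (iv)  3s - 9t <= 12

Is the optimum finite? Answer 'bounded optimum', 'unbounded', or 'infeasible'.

From the feasible point (-4/5, -8/5), moving in the direction (-9, 7) keeps every constraint satisfied while Z decreases without bound.

unbounded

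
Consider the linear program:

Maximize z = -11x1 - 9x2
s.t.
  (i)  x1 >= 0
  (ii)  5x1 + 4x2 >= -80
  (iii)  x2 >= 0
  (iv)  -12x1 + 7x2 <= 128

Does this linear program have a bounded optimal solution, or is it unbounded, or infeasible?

Corner points and z = -11x1 - 9x2:
  (0, 0) → z = 0
  (0, 128/7) → z = -1152/7
The feasible region has finitely many vertices and no improving ray; the maximum is 0 at (0, 0).

bounded optimum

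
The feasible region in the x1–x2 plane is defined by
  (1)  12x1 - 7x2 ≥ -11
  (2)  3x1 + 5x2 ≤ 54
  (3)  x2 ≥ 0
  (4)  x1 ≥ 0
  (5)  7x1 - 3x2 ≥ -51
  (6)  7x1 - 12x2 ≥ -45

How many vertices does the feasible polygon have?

5

Of the 15 pairwise boundary intersections, those satisfying every inequality are:
  (0, 11/7)
  (183/95, 463/95)
  (18, 0)
  (423/71, 513/71)
  (0, 0)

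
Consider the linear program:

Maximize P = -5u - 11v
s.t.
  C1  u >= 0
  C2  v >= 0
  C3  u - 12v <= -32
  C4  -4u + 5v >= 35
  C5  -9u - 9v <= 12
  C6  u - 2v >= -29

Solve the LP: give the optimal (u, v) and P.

Extreme points and P = -5u - 11v:
  (0, 7) → P = -77
  (0, 29/2) → P = -319/2
  (25, 27) → P = -422

The optimum lies where u = 0 and -4u + 5v = 35.
Solving simultaneously gives u = 0, v = 7.

u = 0, v = 7, maximum P = -77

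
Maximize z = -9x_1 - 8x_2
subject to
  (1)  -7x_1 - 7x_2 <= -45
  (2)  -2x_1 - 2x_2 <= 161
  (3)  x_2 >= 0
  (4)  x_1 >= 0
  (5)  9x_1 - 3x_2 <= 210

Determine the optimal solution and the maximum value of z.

Corner points and z = -9x_1 - 8x_2:
  (45/7, 0) → z = -405/7
  (0, 45/7) → z = -360/7
  (70/3, 0) → z = -210
The feasible region is unbounded (it extends along (0, 1), (1, 3)), but z strictly decreases along every unbounded feasible direction, so there is no improving ray and the maximum is attained at a vertex.

x_1 = 0, x_2 = 45/7, maximum z = -360/7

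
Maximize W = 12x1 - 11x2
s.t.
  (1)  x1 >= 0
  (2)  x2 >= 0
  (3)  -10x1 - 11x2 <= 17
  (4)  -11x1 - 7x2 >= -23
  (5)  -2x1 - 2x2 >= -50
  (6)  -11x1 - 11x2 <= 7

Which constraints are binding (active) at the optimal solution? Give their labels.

(2) and (4)

Feasible corners and W = 12x1 - 11x2:
  (0, 0) → W = 0
  (0, 23/7) → W = -253/7
  (23/11, 0) → W = 276/11

The maximum is at (23/11, 0). Substituting into each constraint, equality holds for (2) and (4); the remaining constraints have slack.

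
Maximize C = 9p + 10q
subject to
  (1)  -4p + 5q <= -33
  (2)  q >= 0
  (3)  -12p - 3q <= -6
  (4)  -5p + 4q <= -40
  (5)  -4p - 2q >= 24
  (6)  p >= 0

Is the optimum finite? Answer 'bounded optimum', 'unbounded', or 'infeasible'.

infeasible

The boundaries -4p + 5q = -33 and q = 0 meet at (33/4, 0), but that point violates -4p - 2q ≥ 24. Every candidate vertex is excluded by some other constraint, so the feasible region is empty.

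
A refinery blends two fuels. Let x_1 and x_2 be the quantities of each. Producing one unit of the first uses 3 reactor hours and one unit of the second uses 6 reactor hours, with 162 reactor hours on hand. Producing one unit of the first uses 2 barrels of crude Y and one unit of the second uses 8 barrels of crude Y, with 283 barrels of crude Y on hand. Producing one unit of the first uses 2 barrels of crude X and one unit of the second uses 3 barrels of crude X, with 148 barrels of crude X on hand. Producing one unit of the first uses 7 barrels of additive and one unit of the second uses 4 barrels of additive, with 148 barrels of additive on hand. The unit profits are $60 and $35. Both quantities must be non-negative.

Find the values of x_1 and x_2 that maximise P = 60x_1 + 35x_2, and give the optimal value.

Vertices and P = 60x_1 + 35x_2:
  (0, 0) → P = 0
  (0, 27) → P = 945
  (148/7, 0) → P = 8880/7
  (8, 23) → P = 1285

The optimum lies where 3x_1 + 6x_2 = 162 and 7x_1 + 4x_2 = 148.
Solving simultaneously gives x_1 = 8, x_2 = 23.

x_1 = 8, x_2 = 23, maximum P = 1285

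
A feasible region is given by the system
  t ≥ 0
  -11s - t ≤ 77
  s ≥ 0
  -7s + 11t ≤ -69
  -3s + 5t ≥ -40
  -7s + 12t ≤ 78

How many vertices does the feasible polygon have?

4

Of the 15 pairwise boundary intersections, those satisfying every inequality are:
  (69/7, 0)
  (40/3, 0)
  (1686/7, 147)
  (870, 514)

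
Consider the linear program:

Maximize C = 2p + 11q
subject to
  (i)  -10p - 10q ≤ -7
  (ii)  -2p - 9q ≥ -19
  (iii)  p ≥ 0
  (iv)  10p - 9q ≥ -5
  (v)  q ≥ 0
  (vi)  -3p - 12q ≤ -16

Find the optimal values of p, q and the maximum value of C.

p = 7/6, q = 50/27, maximum C = 613/27

The binding constraints are -2p - 9q = -19 and 10p - 9q = -5.
Solving simultaneously gives p = 7/6, q = 50/27.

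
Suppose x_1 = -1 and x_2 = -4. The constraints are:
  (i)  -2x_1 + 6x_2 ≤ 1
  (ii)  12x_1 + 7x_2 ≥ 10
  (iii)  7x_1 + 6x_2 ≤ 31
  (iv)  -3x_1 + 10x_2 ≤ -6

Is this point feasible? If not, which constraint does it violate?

not feasible — violates (ii)

Constraint (ii): 12x_1 + 7x_2 = -40, which is not ≥ 10. All other constraints are satisfied.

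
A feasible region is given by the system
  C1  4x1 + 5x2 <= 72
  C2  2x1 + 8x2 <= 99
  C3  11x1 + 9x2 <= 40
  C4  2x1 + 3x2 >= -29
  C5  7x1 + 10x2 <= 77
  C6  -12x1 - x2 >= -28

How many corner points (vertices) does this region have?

The feasible vertices (each the meet of two boundaries and inside every other half-plane) are:
  (-529/10, 128/5)
  (-187/18, 539/36)
  (-293/47, 567/47)
  (212/97, 172/97)
  (113/34, -202/17)

5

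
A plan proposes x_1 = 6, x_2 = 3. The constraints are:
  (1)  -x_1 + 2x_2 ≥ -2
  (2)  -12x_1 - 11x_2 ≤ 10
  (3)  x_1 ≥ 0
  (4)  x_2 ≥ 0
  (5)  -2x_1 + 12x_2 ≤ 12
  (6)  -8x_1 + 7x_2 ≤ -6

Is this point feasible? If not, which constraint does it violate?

not feasible — violates (5)

Constraint (5): -2x_1 + 12x_2 = 24, which is not ≤ 12. All other constraints are satisfied.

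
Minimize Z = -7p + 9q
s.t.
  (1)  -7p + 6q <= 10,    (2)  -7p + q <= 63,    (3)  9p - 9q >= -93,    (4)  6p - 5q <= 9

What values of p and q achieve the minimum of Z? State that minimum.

p = -324/29, q = -441/29, minimum Z = -1701/29

Corner points and Z = -7p + 9q:
  (-368/35, -53/5) → Z = -109/5
  (52, 187/3) → Z = 197
  (-324/29, -441/29) → Z = -1701/29
  (182/3, 71) → Z = 643/3

At the optimal vertex, -7p + q = 63 and 6p - 5q = 9.
Solving simultaneously gives p = -324/29, q = -441/29.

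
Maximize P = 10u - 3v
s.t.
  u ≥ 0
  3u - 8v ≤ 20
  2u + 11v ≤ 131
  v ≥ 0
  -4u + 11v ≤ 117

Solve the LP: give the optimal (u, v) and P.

Feasible corners and P = 10u - 3v:
  (0, 0) → P = 0
  (0, 117/11) → P = -351/11
  (1268/49, 353/49) → P = 11621/49
  (20/3, 0) → P = 200/3
  (7/3, 379/33) → P = -367/33

u = 1268/49, v = 353/49, maximum P = 11621/49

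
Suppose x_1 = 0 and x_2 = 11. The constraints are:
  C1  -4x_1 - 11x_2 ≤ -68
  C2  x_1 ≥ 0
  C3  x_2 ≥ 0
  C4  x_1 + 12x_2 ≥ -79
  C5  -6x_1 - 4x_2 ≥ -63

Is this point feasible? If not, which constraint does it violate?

C1: -121 ≤ -68 ✓
C2: 0 ≥ 0 ✓
C3: 11 ≥ 0 ✓
C4: 132 ≥ -79 ✓
C5: -44 ≥ -63 ✓

feasible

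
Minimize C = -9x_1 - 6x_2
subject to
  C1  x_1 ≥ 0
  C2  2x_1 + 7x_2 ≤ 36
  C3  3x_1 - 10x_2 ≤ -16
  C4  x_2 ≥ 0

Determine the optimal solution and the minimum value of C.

Extreme points and C = -9x_1 - 6x_2:
  (0, 36/7) → C = -216/7
  (0, 8/5) → C = -48/5
  (248/41, 140/41) → C = -3072/41

At the optimal vertex, 2x_1 + 7x_2 = 36 and 3x_1 - 10x_2 = -16.
Solving simultaneously gives x_1 = 248/41, x_2 = 140/41.

x_1 = 248/41, x_2 = 140/41, minimum C = -3072/41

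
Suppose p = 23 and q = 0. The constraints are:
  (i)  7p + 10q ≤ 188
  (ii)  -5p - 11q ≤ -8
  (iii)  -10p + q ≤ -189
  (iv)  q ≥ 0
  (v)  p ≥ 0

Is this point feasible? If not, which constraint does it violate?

(i): 161 ≤ 188 ✓
(ii): -115 ≤ -8 ✓
(iii): -230 ≤ -189 ✓
(iv): 0 ≥ 0 ✓
(v): 23 ≥ 0 ✓

feasible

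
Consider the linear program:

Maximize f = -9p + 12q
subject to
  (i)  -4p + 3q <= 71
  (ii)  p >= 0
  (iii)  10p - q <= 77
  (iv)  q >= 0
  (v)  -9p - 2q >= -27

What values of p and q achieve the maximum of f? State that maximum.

Feasible corners and f = -9p + 12q:
  (0, 0) → f = 0
  (0, 27/2) → f = 162
  (3, 0) → f = -27

p = 0, q = 27/2, maximum f = 162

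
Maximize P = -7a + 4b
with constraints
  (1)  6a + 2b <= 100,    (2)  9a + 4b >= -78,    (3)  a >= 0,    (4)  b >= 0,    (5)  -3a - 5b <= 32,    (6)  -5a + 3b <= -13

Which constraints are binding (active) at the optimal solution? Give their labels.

(4) and (6)

Corner points and P = -7a + 4b:
  (50/3, 0) → P = -350/3
  (163/14, 211/14) → P = -297/14
  (13/5, 0) → P = -91/5

The maximum is at (13/5, 0). Substituting into each constraint, equality holds for (4) and (6); the remaining constraints have slack.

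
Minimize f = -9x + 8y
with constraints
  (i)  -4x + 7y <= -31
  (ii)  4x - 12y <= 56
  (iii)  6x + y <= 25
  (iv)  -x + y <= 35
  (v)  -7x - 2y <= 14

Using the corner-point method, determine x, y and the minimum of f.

Feasible corners and f = -9x + 8y:
  (103/23, -43/23) → f = -1271/23
  (-12/19, -91/19) → f = -620/19
  (89/19, -59/19) → f = -67
  (-14/23, -112/23) → f = -770/23

x = 89/19, y = -59/19, minimum f = -67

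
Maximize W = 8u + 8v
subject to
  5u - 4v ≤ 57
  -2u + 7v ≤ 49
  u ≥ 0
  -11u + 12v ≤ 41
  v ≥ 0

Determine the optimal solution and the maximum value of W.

Vertices and W = 8u + 8v:
  (595/27, 359/27) → W = 848/3
  (57/5, 0) → W = 456/5
  (301/53, 457/53) → W = 6064/53
  (0, 41/12) → W = 82/3
  (0, 0) → W = 0

The binding constraints are 5u - 4v = 57 and -2u + 7v = 49.
Solving simultaneously gives u = 595/27, v = 359/27.

u = 595/27, v = 359/27, maximum W = 848/3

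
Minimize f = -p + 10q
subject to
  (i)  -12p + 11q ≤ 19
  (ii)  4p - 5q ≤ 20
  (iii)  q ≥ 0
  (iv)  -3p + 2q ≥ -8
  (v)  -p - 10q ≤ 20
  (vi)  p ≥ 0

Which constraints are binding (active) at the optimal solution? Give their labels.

(iii) and (iv)

Extreme points and f = -p + 10q:
  (14, 17) → f = 156
  (0, 19/11) → f = 190/11
  (8/3, 0) → f = -8/3
  (0, 0) → f = 0

The minimum is at (8/3, 0). Substituting into each constraint, equality holds for (iii) and (iv); the remaining constraints have slack.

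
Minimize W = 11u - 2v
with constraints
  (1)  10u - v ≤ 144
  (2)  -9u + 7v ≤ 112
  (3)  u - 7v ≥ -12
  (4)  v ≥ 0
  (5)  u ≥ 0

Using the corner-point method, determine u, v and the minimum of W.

Feasible corners and W = 11u - 2v:
  (340/23, 88/23) → W = 3564/23
  (72/5, 0) → W = 792/5
  (0, 12/7) → W = -24/7
  (0, 0) → W = 0

At the optimal vertex, u - 7v = -12 and u = 0.
Solving simultaneously gives u = 0, v = 12/7.

u = 0, v = 12/7, minimum W = -24/7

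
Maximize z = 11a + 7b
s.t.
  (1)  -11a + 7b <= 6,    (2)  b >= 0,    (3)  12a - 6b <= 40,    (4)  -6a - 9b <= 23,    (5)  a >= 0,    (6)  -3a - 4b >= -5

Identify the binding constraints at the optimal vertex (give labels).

(2) and (6)

Extreme points and z = 11a + 7b:
  (0, 6/7) → z = 6
  (11/65, 73/65) → z = 632/65
  (0, 0) → z = 0
  (5/3, 0) → z = 55/3

The maximum is at (5/3, 0). Substituting into each constraint, equality holds for (2) and (6); the remaining constraints have slack.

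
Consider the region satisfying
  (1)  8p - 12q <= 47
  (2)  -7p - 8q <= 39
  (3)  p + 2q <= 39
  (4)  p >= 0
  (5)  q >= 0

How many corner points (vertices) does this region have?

4

Of the 10 pairwise boundary intersections, those satisfying every inequality are:
  (281/14, 265/28)
  (47/8, 0)
  (0, 39/2)
  (0, 0)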